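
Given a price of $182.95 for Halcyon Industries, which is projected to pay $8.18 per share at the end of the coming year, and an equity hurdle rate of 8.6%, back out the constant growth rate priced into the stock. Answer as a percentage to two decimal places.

From P₀ = D₁/(r − g), the implied growth is g = r − D₁/P₀.
g = 0.086 − 8.18/182.95 = 0.086 − 0.04471 = 0.04129

4.13%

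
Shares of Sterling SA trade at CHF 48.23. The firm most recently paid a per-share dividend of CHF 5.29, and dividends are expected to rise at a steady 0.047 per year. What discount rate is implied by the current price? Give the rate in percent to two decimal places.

Rearranging the constant-growth DDM: r = D₁/P₀ + g.
D₁ = 5.29 × (1 + 0.047) = 5.5386.
r = 5.5386 / 48.23 + 0.047 = 0.11484 + 0.047 = 0.16184

16.18%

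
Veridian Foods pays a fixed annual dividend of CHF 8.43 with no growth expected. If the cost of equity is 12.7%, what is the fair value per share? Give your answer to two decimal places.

CHF 66.38

Zero-growth DDM (perpetuity): P₀ = D/r = 8.43 / 0.127 = 66.3780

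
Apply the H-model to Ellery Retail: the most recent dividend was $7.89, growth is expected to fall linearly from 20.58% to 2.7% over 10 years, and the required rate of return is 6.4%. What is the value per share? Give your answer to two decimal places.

H-model: P₀ = D₀[(1+g_L) + H(g_S−g_L)]/(r−g_L), with H = 10/2 = 5.
P₀ = 7.89 × [(1+0.027) + 5×(0.2058−0.027)] / (0.064−0.027)
   = 7.89 × 1.9210 / 0.037 = 409.6403

$409.64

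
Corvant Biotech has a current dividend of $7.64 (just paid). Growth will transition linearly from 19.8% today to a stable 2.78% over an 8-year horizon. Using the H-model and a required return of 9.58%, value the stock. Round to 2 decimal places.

H-model: P₀ = D₀[(1+g_L) + H(g_S−g_L)]/(r−g_L), with H = 8/2 = 4.
P₀ = 7.64 × [(1+0.0278) + 4×(0.198−0.0278)] / (0.0958−0.0278)
   = 7.64 × 1.7086 / 0.068 = 191.9662

$191.97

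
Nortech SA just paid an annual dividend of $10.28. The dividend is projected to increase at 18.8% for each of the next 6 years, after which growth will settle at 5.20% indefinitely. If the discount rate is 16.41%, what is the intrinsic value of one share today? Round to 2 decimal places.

Two-stage DDM. Project D₁…D_6 at 0.188, terminal growth 0.052, discount at r = 0.1641.
D_1 = 12.2126
D_2 = 14.5086
D_3 = 17.2362
D_4 = 20.4766
D_5 = 24.3263
D_6 = 28.8996
Terminal value at t=6: TV = D_7/(r−g) = 30.4024/(0.1641−0.052) = 271.2076
P₀ = 12.2126/(1+0.1641)^1 + 14.5086/(1+0.1641)^2 + 17.2362/(1+0.1641)^3 + 20.4766/(1+0.1641)^4 + 24.3263/(1+0.1641)^5 + 28.8996/(1+0.1641)^6 + 271.2076/(1+0.1641)^6 = 175.2504

$175.25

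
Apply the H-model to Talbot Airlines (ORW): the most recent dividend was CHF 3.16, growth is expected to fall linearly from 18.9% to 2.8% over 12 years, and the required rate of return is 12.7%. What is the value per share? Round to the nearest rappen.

H-model: P₀ = D₀[(1+g_L) + H(g_S−g_L)]/(r−g_L), with H = 12/2 = 6.
P₀ = 3.16 × [(1+0.028) + 6×(0.189−0.028)] / (0.127−0.028)
   = 3.16 × 1.9940 / 0.099 = 63.6469

CHF 63.65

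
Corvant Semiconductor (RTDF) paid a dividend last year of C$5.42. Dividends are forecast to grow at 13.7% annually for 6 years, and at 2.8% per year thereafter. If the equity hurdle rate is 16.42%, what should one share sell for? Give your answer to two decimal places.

C$65.46

Two-stage DDM. Project D₁…D_6 at 0.137, terminal growth 0.028, discount at r = 0.1642.
D_1 = 6.1625
D_2 = 7.0068
D_3 = 7.9667
D_4 = 9.0582
D_5 = 10.2992
D_6 = 11.7101
Terminal value at t=6: TV = D_7/(r−g) = 12.0380/(0.1642−0.028) = 88.3849
P₀ = 6.1625/(1+0.1642)^1 + 7.0068/(1+0.1642)^2 + 7.9667/(1+0.1642)^3 + 9.0582/(1+0.1642)^4 + 10.2992/(1+0.1642)^5 + 11.7101/(1+0.1642)^6 + 88.3849/(1+0.1642)^6 = 65.4606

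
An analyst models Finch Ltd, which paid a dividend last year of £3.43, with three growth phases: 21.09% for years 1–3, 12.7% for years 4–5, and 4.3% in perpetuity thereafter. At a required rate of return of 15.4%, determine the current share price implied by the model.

Three-stage DDM. Project D₁…D_5; terminal Gordon value at t=5 with g = 0.043; discount at r = 0.154.
D_1 = 4.1534
D_2 = 5.0293
D_3 = 6.0900
D_4 = 6.8635
D_5 = 7.7351
TV_5 = 8.0677/(0.154−0.043) = 72.6822
P₀ = Σ Dₜ/(1+r)ᵗ + TV_5/(1+r)^5 = 54.5021

£54.50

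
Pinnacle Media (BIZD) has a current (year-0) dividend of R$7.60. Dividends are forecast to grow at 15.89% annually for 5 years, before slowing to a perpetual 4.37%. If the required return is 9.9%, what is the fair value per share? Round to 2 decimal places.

Two-stage DDM. Project D₁…D_5 at 0.1589, terminal growth 0.0437, discount at r = 0.099.
D_1 = 8.8076
D_2 = 10.2072
D_3 = 11.8291
D_4 = 13.7087
D_5 = 15.8871
Terminal value at t=5: TV = D_6/(r−g) = 16.5813/(0.099−0.0437) = 299.8430
P₀ = 8.8076/(1+0.099)^1 + 10.2072/(1+0.099)^2 + 11.8291/(1+0.099)^3 + 13.7087/(1+0.099)^4 + 15.8871/(1+0.099)^5 + 299.8430/(1+0.099)^5 = 231.7114

R$231.71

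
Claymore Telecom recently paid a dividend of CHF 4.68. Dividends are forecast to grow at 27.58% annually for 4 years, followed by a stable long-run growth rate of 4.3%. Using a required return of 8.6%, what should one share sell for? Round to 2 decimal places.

CHF 244.67

Two-stage DDM. Project D₁…D_4 at 0.2758, terminal growth 0.043, discount at r = 0.086.
D_1 = 5.9707
D_2 = 7.6175
D_3 = 9.7184
D_4 = 12.3987
Terminal value at t=4: TV = D_5/(r−g) = 12.9318/(0.086−0.043) = 300.7406
P₀ = 5.9707/(1+0.086)^1 + 7.6175/(1+0.086)^2 + 9.7184/(1+0.086)^3 + 12.3987/(1+0.086)^4 + 300.7406/(1+0.086)^4 = 244.6665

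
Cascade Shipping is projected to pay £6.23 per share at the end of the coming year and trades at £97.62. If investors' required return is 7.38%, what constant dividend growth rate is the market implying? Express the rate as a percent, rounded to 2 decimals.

1.00%

From P₀ = D₁/(r − g), the implied growth is g = r − D₁/P₀.
g = 0.0738 − 6.23/97.62 = 0.0738 − 0.06382 = 0.00998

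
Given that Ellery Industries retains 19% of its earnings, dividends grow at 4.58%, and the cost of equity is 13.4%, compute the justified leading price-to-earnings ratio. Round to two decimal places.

Payout ratio b = 1 − 0.19 = 0.81.
Justified leading P/E = b/(r−g) = 0.81/(0.134−0.0458) = 9.1837

9.18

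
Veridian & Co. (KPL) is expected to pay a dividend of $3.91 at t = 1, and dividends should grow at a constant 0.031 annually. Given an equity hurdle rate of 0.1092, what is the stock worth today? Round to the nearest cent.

$50.00

Gordon growth model: P₀ = D₁/(r − g), with D₁ = 3.91 given directly.
P₀ = 3.9100 / (0.1092 − 0.031) = 3.9100 / 0.0782 = 50.0000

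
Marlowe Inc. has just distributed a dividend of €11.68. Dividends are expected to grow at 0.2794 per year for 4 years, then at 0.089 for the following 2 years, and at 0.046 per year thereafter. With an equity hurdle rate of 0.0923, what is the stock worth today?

€607.88

Three-stage DDM. Project D₁…D_6; terminal Gordon value at t=6 with g = 0.046; discount at r = 0.0923.
D_1 = 14.9434
D_2 = 19.1186
D_3 = 24.4603
D_4 = 31.2945
D_5 = 34.0797
D_6 = 37.1128
TV_6 = 38.8200/(0.0923−0.046) = 838.4452
P₀ = Σ Dₜ/(1+r)ᵗ + TV_6/(1+r)^6 = 607.8800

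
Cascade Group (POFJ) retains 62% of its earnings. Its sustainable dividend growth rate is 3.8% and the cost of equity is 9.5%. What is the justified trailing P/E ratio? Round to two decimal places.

Payout ratio b = 1 − 0.62 = 0.38.
Justified trailing P/E = b(1+g)/(r−g) = 0.38×(1+0.038)/(0.095−0.038) = 6.9200

6.92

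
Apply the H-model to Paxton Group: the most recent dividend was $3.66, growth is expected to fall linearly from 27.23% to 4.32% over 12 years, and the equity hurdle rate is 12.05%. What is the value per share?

$114.48

H-model: P₀ = D₀[(1+g_L) + H(g_S−g_L)]/(r−g_L), with H = 12/2 = 6.
P₀ = 3.66 × [(1+0.0432) + 6×(0.2723−0.0432)] / (0.1205−0.0432)
   = 3.66 × 2.4178 / 0.0773 = 114.4780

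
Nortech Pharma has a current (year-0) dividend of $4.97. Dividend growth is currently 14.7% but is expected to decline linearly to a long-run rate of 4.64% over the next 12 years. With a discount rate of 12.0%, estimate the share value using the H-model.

$111.42

H-model: P₀ = D₀[(1+g_L) + H(g_S−g_L)]/(r−g_L), with H = 12/2 = 6.
P₀ = 4.97 × [(1+0.0464) + 6×(0.147−0.0464)] / (0.12−0.0464)
   = 4.97 × 1.6500 / 0.0736 = 111.4198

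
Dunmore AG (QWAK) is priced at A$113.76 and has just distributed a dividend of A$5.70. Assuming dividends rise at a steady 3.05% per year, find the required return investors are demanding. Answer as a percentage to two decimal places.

8.21%

Rearranging the constant-growth DDM: r = D₁/P₀ + g.
D₁ = 5.70 × (1 + 0.0305) = 5.8739.
r = 5.8739 / 113.76 + 0.0305 = 0.05163 + 0.0305 = 0.08213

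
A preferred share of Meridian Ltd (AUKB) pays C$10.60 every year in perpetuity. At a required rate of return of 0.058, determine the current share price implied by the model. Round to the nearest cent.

C$182.76

Zero-growth DDM (perpetuity): P₀ = D/r = 10.60 / 0.058 = 182.7586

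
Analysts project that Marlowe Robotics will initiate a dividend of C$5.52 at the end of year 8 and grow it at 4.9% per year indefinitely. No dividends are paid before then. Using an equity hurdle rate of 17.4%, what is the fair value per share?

C$14.37

Deferred-dividend DDM. At t=7 the remaining stream is a growing perpetuity with first payment D_8 = 5.52.
V_7 = D_8/(r−g) = 5.52/(0.174−0.049) = 44.1600
P₀ = V_7/(1+r)^7 = 44.1600/(1+0.174)^7 = 14.3665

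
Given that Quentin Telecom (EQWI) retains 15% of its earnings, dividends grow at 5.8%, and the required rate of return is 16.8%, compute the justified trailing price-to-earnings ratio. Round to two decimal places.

Payout ratio b = 1 − 0.15 = 0.85.
Justified trailing P/E = b(1+g)/(r−g) = 0.85×(1+0.058)/(0.168−0.058) = 8.1755

8.18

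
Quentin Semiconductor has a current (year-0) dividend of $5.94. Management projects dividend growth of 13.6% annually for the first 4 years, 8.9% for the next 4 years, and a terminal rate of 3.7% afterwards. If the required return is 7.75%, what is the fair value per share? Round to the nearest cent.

Three-stage DDM. Project D₁…D_8; terminal Gordon value at t=8 with g = 0.037; discount at r = 0.0775.
D_1 = 6.7478
D_2 = 7.6655
D_3 = 8.7081
D_4 = 9.8924
D_5 = 10.7728
D_6 = 11.7316
D_7 = 12.7757
D_8 = 13.9127
TV_8 = 14.4275/(0.0775−0.037) = 356.2337
P₀ = Σ Dₜ/(1+r)ᵗ + TV_8/(1+r)^8 = 253.3756

$253.38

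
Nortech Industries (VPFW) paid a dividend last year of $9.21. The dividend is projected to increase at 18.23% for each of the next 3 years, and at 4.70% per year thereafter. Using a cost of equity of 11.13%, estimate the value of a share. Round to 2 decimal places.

$211.90

Two-stage DDM. Project D₁…D_3 at 0.1823, terminal growth 0.047, discount at r = 0.1113.
D_1 = 10.8890
D_2 = 12.8740
D_3 = 15.2210
Terminal value at t=3: TV = D_4/(r−g) = 15.9364/(0.1113−0.047) = 247.8440
P₀ = 10.8890/(1+0.1113)^1 + 12.8740/(1+0.1113)^2 + 15.2210/(1+0.1113)^3 + 247.8440/(1+0.1113)^3 = 211.8995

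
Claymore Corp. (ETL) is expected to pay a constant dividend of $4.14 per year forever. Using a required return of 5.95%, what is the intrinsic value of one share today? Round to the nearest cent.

Zero-growth DDM (perpetuity): P₀ = D/r = 4.14 / 0.0595 = 69.5798

$69.58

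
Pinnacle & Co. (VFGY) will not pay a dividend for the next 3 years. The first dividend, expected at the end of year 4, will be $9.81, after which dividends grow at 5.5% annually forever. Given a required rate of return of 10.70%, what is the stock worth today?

$139.07

Deferred-dividend DDM. At t=3 the remaining stream is a growing perpetuity with first payment D_4 = 9.81.
V_3 = D_4/(r−g) = 9.81/(0.107−0.055) = 188.6538
P₀ = V_3/(1+r)^3 = 188.6538/(1+0.107)^3 = 139.0666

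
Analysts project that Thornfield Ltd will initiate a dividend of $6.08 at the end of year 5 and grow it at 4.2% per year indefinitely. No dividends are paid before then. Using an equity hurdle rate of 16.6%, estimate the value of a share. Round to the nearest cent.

$26.53

Deferred-dividend DDM. At t=4 the remaining stream is a growing perpetuity with first payment D_5 = 6.08.
V_4 = D_5/(r−g) = 6.08/(0.166−0.042) = 49.0323
P₀ = V_4/(1+r)^4 = 49.0323/(1+0.166)^4 = 26.5270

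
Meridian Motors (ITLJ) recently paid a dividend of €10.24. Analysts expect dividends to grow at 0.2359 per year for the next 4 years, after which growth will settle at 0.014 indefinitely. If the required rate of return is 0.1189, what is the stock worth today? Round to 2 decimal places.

Two-stage DDM. Project D₁…D_4 at 0.2359, terminal growth 0.014, discount at r = 0.1189.
D_1 = 12.6556
D_2 = 15.6411
D_3 = 19.3308
D_4 = 23.8909
Terminal value at t=4: TV = D_5/(r−g) = 24.2254/(0.1189−0.014) = 230.9382
P₀ = 12.6556/(1+0.1189)^1 + 15.6411/(1+0.1189)^2 + 19.3308/(1+0.1189)^3 + 23.8909/(1+0.1189)^4 + 230.9382/(1+0.1189)^4 = 200.1905

€200.19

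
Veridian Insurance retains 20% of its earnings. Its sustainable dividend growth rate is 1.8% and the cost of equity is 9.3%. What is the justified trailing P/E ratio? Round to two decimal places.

10.86

Payout ratio b = 1 − 0.20 = 0.80.
Justified trailing P/E = b(1+g)/(r−g) = 0.80×(1+0.018)/(0.093−0.018) = 10.8587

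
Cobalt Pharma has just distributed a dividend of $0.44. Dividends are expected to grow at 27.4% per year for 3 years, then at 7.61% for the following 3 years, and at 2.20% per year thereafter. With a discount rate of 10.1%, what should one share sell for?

Three-stage DDM. Project D₁…D_6; terminal Gordon value at t=6 with g = 0.022; discount at r = 0.101.
D_1 = 0.5606
D_2 = 0.7142
D_3 = 0.9098
D_4 = 0.9791
D_5 = 1.0536
D_6 = 1.1338
TV_6 = 1.1587/(0.101−0.022) = 14.6670
P₀ = Σ Dₜ/(1+r)ᵗ + TV_6/(1+r)^6 = 11.9681

$11.97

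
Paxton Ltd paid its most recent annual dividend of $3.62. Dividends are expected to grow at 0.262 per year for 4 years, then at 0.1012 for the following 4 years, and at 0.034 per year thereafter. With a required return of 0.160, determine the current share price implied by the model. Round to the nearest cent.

$69.60

Three-stage DDM. Project D₁…D_8; terminal Gordon value at t=8 with g = 0.034; discount at r = 0.16.
D_1 = 4.5684
D_2 = 5.7654
D_3 = 7.2759
D_4 = 9.1822
D_5 = 10.1114
D_6 = 11.1347
D_7 = 12.2615
D_8 = 13.5024
TV_8 = 13.9615/(0.16−0.034) = 110.8054
P₀ = Σ Dₜ/(1+r)ᵗ + TV_8/(1+r)^8 = 69.5954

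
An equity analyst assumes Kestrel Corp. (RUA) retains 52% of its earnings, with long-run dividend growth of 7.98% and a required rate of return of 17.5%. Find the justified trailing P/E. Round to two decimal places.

5.44

Payout ratio b = 1 − 0.52 = 0.48.
Justified trailing P/E = b(1+g)/(r−g) = 0.48×(1+0.0798)/(0.175−0.0798) = 5.4444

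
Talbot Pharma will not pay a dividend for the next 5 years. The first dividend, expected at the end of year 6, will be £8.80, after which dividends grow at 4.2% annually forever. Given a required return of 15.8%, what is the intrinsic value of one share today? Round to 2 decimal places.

Deferred-dividend DDM. At t=5 the remaining stream is a growing perpetuity with first payment D_6 = 8.80.
V_5 = D_6/(r−g) = 8.80/(0.158−0.042) = 75.8621
P₀ = V_5/(1+r)^5 = 75.8621/(1+0.158)^5 = 36.4319

£36.43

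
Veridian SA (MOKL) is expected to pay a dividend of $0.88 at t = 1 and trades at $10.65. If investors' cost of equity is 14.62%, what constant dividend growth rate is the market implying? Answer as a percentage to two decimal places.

6.36%

From P₀ = D₁/(r − g), the implied growth is g = r − D₁/P₀.
g = 0.1462 − 0.88/10.65 = 0.1462 − 0.08263 = 0.06357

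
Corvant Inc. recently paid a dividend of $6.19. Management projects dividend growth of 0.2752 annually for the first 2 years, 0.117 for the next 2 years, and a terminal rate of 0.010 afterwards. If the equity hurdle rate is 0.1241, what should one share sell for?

$100.39

Three-stage DDM. Project D₁…D_4; terminal Gordon value at t=4 with g = 0.01; discount at r = 0.1241.
D_1 = 7.8935
D_2 = 10.0658
D_3 = 11.2435
D_4 = 12.5590
TV_4 = 12.6845/(0.1241−0.01) = 111.1704
P₀ = Σ Dₜ/(1+r)ᵗ + TV_4/(1+r)^4 = 100.3950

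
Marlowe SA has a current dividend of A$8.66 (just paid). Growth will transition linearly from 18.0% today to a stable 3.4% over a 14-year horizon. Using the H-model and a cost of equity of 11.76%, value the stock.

H-model: P₀ = D₀[(1+g_L) + H(g_S−g_L)]/(r−g_L), with H = 14/2 = 7.
P₀ = 8.66 × [(1+0.034) + 7×(0.18−0.034)] / (0.1176−0.034)
   = 8.66 × 2.0560 / 0.0836 = 212.9780

A$212.98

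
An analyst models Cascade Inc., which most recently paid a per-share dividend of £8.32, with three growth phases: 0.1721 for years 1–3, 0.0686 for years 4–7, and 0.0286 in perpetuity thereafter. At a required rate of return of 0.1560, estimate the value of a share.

Three-stage DDM. Project D₁…D_7; terminal Gordon value at t=7 with g = 0.0286; discount at r = 0.156.
D_1 = 9.7519
D_2 = 11.4302
D_3 = 13.3973
D_4 = 14.3164
D_5 = 15.2985
D_6 = 16.3479
D_7 = 17.4694
TV_7 = 17.9690/(0.156−0.0286) = 141.0442
P₀ = Σ Dₜ/(1+r)ᵗ + TV_7/(1+r)^7 = 105.3991

£105.40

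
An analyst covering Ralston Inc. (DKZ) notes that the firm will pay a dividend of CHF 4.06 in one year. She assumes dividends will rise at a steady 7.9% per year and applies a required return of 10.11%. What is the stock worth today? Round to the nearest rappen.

Gordon growth model: P₀ = D₁/(r − g), with D₁ = 4.06 given directly.
P₀ = 4.0600 / (0.1011 − 0.079) = 4.0600 / 0.0221 = 183.7104

CHF 183.71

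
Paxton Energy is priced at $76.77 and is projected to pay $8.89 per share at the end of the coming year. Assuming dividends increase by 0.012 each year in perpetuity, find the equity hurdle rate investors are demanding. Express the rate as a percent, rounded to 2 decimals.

Rearranging the constant-growth DDM: r = D₁/P₀ + g.
r = 8.8900 / 76.77 + 0.012 = 0.11580 + 0.012 = 0.12780

12.78%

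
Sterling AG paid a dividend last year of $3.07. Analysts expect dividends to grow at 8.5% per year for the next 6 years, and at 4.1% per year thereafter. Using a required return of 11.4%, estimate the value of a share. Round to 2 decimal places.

$54.18

Two-stage DDM. Project D₁…D_6 at 0.085, terminal growth 0.041, discount at r = 0.114.
D_1 = 3.3309
D_2 = 3.6141
D_3 = 3.9213
D_4 = 4.2546
D_5 = 4.6162
D_6 = 5.0086
Terminal value at t=6: TV = D_7/(r−g) = 5.2140/(0.114−0.041) = 71.4241
P₀ = 3.3309/(1+0.114)^1 + 3.6141/(1+0.114)^2 + 3.9213/(1+0.114)^3 + 4.2546/(1+0.114)^4 + 4.6162/(1+0.114)^5 + 5.0086/(1+0.114)^6 + 71.4241/(1+0.114)^6 = 54.1835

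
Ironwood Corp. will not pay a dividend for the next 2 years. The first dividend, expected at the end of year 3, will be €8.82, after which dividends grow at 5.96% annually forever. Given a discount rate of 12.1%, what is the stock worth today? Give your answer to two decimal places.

Deferred-dividend DDM. At t=2 the remaining stream is a growing perpetuity with first payment D_3 = 8.82.
V_2 = D_3/(r−g) = 8.82/(0.121−0.0596) = 143.6482
P₀ = V_2/(1+r)^2 = 143.6482/(1+0.121)^2 = 114.3113

€114.31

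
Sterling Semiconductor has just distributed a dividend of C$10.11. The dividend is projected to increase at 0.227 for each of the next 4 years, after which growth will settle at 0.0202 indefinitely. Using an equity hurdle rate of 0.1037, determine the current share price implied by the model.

Two-stage DDM. Project D₁…D_4 at 0.227, terminal growth 0.0202, discount at r = 0.1037.
D_1 = 12.4050
D_2 = 15.2209
D_3 = 18.6760
D_4 = 22.9155
Terminal value at t=4: TV = D_5/(r−g) = 23.3784/(0.1037−0.0202) = 279.9808
P₀ = 12.4050/(1+0.1037)^1 + 15.2209/(1+0.1037)^2 + 18.6760/(1+0.1037)^3 + 22.9155/(1+0.1037)^4 + 279.9808/(1+0.1037)^4 = 241.7474

C$241.75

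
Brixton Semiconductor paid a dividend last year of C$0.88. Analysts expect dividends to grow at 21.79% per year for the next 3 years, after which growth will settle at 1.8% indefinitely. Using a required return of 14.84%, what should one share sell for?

C$11.17

Two-stage DDM. Project D₁…D_3 at 0.2179, terminal growth 0.018, discount at r = 0.1484.
D_1 = 1.0718
D_2 = 1.3053
D_3 = 1.5897
Terminal value at t=3: TV = D_4/(r−g) = 1.6183/(0.1484−0.018) = 12.4105
P₀ = 1.0718/(1+0.1484)^1 + 1.3053/(1+0.1484)^2 + 1.5897/(1+0.1484)^3 + 12.4105/(1+0.1484)^3 = 11.1669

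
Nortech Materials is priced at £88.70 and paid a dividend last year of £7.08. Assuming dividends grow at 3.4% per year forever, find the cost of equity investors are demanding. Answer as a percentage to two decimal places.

11.65%

Rearranging the constant-growth DDM: r = D₁/P₀ + g.
D₁ = 7.08 × (1 + 0.034) = 7.3207.
r = 7.3207 / 88.70 + 0.034 = 0.08253 + 0.034 = 0.11653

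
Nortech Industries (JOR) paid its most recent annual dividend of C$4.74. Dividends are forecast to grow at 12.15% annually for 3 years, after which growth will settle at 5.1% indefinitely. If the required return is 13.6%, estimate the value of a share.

C$70.25

Two-stage DDM. Project D₁…D_3 at 0.1215, terminal growth 0.051, discount at r = 0.136.
D_1 = 5.3159
D_2 = 5.9618
D_3 = 6.6862
Terminal value at t=3: TV = D_4/(r−g) = 7.0271/(0.136−0.051) = 82.6723
P₀ = 5.3159/(1+0.136)^1 + 5.9618/(1+0.136)^2 + 6.6862/(1+0.136)^3 + 82.6723/(1+0.136)^3 = 70.2530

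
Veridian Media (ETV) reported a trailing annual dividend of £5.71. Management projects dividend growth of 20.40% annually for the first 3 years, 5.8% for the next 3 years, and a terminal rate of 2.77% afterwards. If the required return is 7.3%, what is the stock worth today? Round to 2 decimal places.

Three-stage DDM. Project D₁…D_6; terminal Gordon value at t=6 with g = 0.0277; discount at r = 0.073.
D_1 = 6.8748
D_2 = 8.2773
D_3 = 9.9659
D_4 = 10.5439
D_5 = 11.1554
D_6 = 11.8025
TV_6 = 12.1294/(0.073−0.0277) = 267.7569
P₀ = Σ Dₜ/(1+r)ᵗ + TV_6/(1+r)^6 = 220.6400

£220.64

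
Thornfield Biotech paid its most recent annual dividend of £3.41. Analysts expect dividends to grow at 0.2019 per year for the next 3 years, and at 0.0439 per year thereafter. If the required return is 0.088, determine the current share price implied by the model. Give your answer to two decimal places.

Two-stage DDM. Project D₁…D_3 at 0.2019, terminal growth 0.0439, discount at r = 0.088.
D_1 = 4.0985
D_2 = 4.9260
D_3 = 5.9205
Terminal value at t=3: TV = D_4/(r−g) = 6.1804/(0.088−0.0439) = 140.1457
P₀ = 4.0985/(1+0.088)^1 + 4.9260/(1+0.088)^2 + 5.9205/(1+0.088)^3 + 140.1457/(1+0.088)^3 = 121.3414

£121.34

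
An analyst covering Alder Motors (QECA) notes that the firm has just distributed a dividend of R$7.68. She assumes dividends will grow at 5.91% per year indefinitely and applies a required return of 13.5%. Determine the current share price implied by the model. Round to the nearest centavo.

Gordon growth model: P₀ = D₁/(r − g). D₁ = 7.68 × (1 + 0.0591) = 8.1339.
P₀ = 8.1339 / (0.135 − 0.0591) = 8.1339 / 0.0759 = 107.1658

R$107.17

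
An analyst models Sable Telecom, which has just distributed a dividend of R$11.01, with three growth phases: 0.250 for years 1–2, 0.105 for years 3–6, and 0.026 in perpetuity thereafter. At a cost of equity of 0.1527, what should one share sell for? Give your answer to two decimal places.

Three-stage DDM. Project D₁…D_6; terminal Gordon value at t=6 with g = 0.026; discount at r = 0.1527.
D_1 = 13.7625
D_2 = 17.2031
D_3 = 19.0095
D_4 = 21.0054
D_5 = 23.2110
D_6 = 25.6482
TV_6 = 26.3150/(0.1527−0.026) = 207.6956
P₀ = Σ Dₜ/(1+r)ᵗ + TV_6/(1+r)^6 = 160.0726

R$160.07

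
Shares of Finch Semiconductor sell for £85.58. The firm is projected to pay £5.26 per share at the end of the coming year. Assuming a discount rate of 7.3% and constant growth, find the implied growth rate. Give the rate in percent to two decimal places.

From P₀ = D₁/(r − g), the implied growth is g = r − D₁/P₀.
g = 0.073 − 5.26/85.58 = 0.073 − 0.06146 = 0.01154

1.15%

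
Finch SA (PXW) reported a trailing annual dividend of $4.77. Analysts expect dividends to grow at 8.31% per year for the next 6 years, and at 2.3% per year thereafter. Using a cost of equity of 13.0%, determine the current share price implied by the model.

$60.10

Two-stage DDM. Project D₁…D_6 at 0.0831, terminal growth 0.023, discount at r = 0.13.
D_1 = 5.1664
D_2 = 5.5957
D_3 = 6.0607
D_4 = 6.5644
D_5 = 7.1099
D_6 = 7.7007
Terminal value at t=6: TV = D_7/(r−g) = 7.8778/(0.13−0.023) = 73.6244
P₀ = 5.1664/(1+0.13)^1 + 5.5957/(1+0.13)^2 + 6.0607/(1+0.13)^3 + 6.5644/(1+0.13)^4 + 7.1099/(1+0.13)^5 + 7.7007/(1+0.13)^6 + 73.6244/(1+0.13)^6 = 60.1016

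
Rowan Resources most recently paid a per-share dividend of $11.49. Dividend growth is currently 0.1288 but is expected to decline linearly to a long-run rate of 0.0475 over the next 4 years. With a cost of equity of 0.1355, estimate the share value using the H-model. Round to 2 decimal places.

H-model: P₀ = D₀[(1+g_L) + H(g_S−g_L)]/(r−g_L), with H = 4/2 = 2.
P₀ = 11.49 × [(1+0.0475) + 2×(0.1288−0.0475)] / (0.1355−0.0475)
   = 11.49 × 1.2101 / 0.088 = 158.0006

$158.00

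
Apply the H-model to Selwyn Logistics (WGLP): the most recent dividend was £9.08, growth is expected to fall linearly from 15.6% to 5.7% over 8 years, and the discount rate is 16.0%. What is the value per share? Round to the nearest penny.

H-model: P₀ = D₀[(1+g_L) + H(g_S−g_L)]/(r−g_L), with H = 8/2 = 4.
P₀ = 9.08 × [(1+0.057) + 4×(0.156−0.057)] / (0.16−0.057)
   = 9.08 × 1.4530 / 0.103 = 128.0897

£128.09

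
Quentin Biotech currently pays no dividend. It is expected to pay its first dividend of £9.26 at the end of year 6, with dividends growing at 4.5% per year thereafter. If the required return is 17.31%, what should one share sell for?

£32.54

Deferred-dividend DDM. At t=5 the remaining stream is a growing perpetuity with first payment D_6 = 9.26.
V_5 = D_6/(r−g) = 9.26/(0.1731−0.045) = 72.2873
P₀ = V_5/(1+r)^5 = 72.2873/(1+0.1731)^5 = 32.5377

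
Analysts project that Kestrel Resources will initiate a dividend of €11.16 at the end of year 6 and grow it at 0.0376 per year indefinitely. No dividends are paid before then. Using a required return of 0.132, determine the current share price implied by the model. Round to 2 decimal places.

€63.60

Deferred-dividend DDM. At t=5 the remaining stream is a growing perpetuity with first payment D_6 = 11.16.
V_5 = D_6/(r−g) = 11.16/(0.132−0.0376) = 118.2203
P₀ = V_5/(1+r)^5 = 118.2203/(1+0.132)^5 = 63.6004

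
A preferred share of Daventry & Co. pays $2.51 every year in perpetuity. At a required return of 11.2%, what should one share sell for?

Zero-growth DDM (perpetuity): P₀ = D/r = 2.51 / 0.112 = 22.4107

$22.41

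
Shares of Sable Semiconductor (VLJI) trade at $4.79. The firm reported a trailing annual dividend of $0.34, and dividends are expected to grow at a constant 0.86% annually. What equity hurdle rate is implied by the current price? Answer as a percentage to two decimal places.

8.02%

Rearranging the constant-growth DDM: r = D₁/P₀ + g.
D₁ = 0.34 × (1 + 0.0086) = 0.3429.
r = 0.3429 / 4.79 + 0.0086 = 0.07159 + 0.0086 = 0.08019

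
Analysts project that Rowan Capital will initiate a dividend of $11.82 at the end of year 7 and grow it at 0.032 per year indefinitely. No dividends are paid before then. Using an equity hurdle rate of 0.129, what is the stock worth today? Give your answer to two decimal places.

$58.84

Deferred-dividend DDM. At t=6 the remaining stream is a growing perpetuity with first payment D_7 = 11.82.
V_6 = D_7/(r−g) = 11.82/(0.129−0.032) = 121.8557
P₀ = V_6/(1+r)^6 = 121.8557/(1+0.129)^6 = 58.8413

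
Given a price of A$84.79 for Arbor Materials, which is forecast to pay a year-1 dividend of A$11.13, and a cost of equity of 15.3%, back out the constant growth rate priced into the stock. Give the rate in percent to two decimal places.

2.17%

From P₀ = D₁/(r − g), the implied growth is g = r − D₁/P₀.
g = 0.153 − 11.13/84.79 = 0.153 − 0.13127 = 0.02173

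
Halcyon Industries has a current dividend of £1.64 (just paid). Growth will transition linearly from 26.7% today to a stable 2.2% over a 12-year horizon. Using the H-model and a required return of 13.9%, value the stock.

£34.93

H-model: P₀ = D₀[(1+g_L) + H(g_S−g_L)]/(r−g_L), with H = 12/2 = 6.
P₀ = 1.64 × [(1+0.022) + 6×(0.267−0.022)] / (0.139−0.022)
   = 1.64 × 2.4920 / 0.117 = 34.9306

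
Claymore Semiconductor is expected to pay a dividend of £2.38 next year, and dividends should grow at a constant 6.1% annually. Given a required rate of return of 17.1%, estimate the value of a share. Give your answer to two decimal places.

Gordon growth model: P₀ = D₁/(r − g), with D₁ = 2.38 given directly.
P₀ = 2.3800 / (0.171 − 0.061) = 2.3800 / 0.11 = 21.6364

£21.64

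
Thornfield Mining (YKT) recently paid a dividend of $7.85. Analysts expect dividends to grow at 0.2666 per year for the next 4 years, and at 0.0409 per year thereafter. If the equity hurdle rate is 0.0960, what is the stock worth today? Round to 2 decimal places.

$310.18

Two-stage DDM. Project D₁…D_4 at 0.2666, terminal growth 0.0409, discount at r = 0.096.
D_1 = 9.9428
D_2 = 12.5936
D_3 = 15.9510
D_4 = 20.2035
Terminal value at t=4: TV = D_5/(r−g) = 21.0299/(0.096−0.0409) = 381.6673
P₀ = 9.9428/(1+0.096)^1 + 12.5936/(1+0.096)^2 + 15.9510/(1+0.096)^3 + 20.2035/(1+0.096)^4 + 381.6673/(1+0.096)^4 = 310.1841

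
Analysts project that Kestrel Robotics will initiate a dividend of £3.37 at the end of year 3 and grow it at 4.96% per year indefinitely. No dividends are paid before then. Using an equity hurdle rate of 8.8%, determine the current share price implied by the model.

Deferred-dividend DDM. At t=2 the remaining stream is a growing perpetuity with first payment D_3 = 3.37.
V_2 = D_3/(r−g) = 3.37/(0.088−0.0496) = 87.7604
P₀ = V_2/(1+r)^2 = 87.7604/(1+0.088)^2 = 74.1380

£74.14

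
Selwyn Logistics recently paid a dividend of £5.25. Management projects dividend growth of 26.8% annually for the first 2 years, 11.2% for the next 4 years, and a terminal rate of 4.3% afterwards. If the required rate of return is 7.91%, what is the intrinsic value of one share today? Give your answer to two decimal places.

Three-stage DDM. Project D₁…D_6; terminal Gordon value at t=6 with g = 0.043; discount at r = 0.0791.
D_1 = 6.6570
D_2 = 8.4411
D_3 = 9.3865
D_4 = 10.4378
D_5 = 11.6068
D_6 = 12.9068
TV_6 = 13.4617/(0.0791−0.043) = 372.9014
P₀ = Σ Dₜ/(1+r)ᵗ + TV_6/(1+r)^6 = 280.8618

£280.86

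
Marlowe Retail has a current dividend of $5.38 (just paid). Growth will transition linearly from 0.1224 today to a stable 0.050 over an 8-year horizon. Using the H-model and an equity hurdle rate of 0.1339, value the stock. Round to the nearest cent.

$85.90

H-model: P₀ = D₀[(1+g_L) + H(g_S−g_L)]/(r−g_L), with H = 8/2 = 4.
P₀ = 5.38 × [(1+0.05) + 4×(0.1224−0.05)] / (0.1339−0.05)
   = 5.38 × 1.3396 / 0.0839 = 85.9005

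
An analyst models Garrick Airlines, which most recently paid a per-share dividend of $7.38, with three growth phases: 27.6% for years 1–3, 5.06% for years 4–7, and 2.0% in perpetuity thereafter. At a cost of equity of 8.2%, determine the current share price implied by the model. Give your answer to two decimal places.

$253.08

Three-stage DDM. Project D₁…D_7; terminal Gordon value at t=7 with g = 0.02; discount at r = 0.082.
D_1 = 9.4169
D_2 = 12.0159
D_3 = 15.3323
D_4 = 16.1082
D_5 = 16.9232
D_6 = 17.7795
D_7 = 18.6792
TV_7 = 19.0528/(0.082−0.02) = 307.3028
P₀ = Σ Dₜ/(1+r)ᵗ + TV_7/(1+r)^7 = 253.0754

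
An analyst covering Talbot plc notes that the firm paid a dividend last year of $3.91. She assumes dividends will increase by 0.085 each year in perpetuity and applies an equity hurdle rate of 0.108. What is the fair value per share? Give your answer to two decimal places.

Gordon growth model: P₀ = D₁/(r − g). D₁ = 3.91 × (1 + 0.085) = 4.2424.
P₀ = 4.2424 / (0.108 − 0.085) = 4.2424 / 0.023 = 184.4500

$184.45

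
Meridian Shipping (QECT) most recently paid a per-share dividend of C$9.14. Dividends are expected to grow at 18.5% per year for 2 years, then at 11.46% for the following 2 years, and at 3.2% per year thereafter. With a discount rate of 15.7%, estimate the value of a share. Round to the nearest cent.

C$110.54

Three-stage DDM. Project D₁…D_4; terminal Gordon value at t=4 with g = 0.032; discount at r = 0.157.
D_1 = 10.8309
D_2 = 12.8346
D_3 = 14.3055
D_4 = 15.9449
TV_4 = 16.4551/(0.157−0.032) = 131.6408
P₀ = Σ Dₜ/(1+r)ᵗ + TV_4/(1+r)^4 = 110.5443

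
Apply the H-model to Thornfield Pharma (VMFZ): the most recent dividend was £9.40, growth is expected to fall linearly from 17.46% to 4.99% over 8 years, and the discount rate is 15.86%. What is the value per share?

£133.93

H-model: P₀ = D₀[(1+g_L) + H(g_S−g_L)]/(r−g_L), with H = 8/2 = 4.
P₀ = 9.40 × [(1+0.0499) + 4×(0.1746−0.0499)] / (0.1586−0.0499)
   = 9.40 × 1.5487 / 0.1087 = 133.9262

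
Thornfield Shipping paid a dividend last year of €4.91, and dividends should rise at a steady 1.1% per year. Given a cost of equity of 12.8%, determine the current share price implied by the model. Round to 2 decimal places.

€42.43

Gordon growth model: P₀ = D₁/(r − g). D₁ = 4.91 × (1 + 0.011) = 4.9640.
P₀ = 4.9640 / (0.128 − 0.011) = 4.9640 / 0.117 = 42.4274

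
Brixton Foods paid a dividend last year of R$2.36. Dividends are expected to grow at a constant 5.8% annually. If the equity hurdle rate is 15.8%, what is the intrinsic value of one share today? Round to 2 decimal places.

R$24.97

Gordon growth model: P₀ = D₁/(r − g). D₁ = 2.36 × (1 + 0.058) = 2.4969.
P₀ = 2.4969 / (0.158 − 0.058) = 2.4969 / 0.1 = 24.9688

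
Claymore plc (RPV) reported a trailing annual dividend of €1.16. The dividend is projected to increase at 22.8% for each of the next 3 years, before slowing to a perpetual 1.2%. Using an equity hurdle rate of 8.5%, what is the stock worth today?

€27.79

Two-stage DDM. Project D₁…D_3 at 0.228, terminal growth 0.012, discount at r = 0.085.
D_1 = 1.4245
D_2 = 1.7493
D_3 = 2.1481
Terminal value at t=3: TV = D_4/(r−g) = 2.1739/(0.085−0.012) = 29.7790
P₀ = 1.4245/(1+0.085)^1 + 1.7493/(1+0.085)^2 + 2.1481/(1+0.085)^3 + 29.7790/(1+0.085)^3 = 27.7948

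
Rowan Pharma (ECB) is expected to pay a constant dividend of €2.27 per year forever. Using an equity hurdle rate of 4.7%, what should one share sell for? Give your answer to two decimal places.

€48.30

Zero-growth DDM (perpetuity): P₀ = D/r = 2.27 / 0.047 = 48.2979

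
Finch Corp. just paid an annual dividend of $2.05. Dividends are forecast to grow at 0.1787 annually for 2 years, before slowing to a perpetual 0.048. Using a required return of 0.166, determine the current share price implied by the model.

Two-stage DDM. Project D₁…D_2 at 0.1787, terminal growth 0.048, discount at r = 0.166.
D_1 = 2.4163
D_2 = 2.8481
Terminal value at t=2: TV = D_3/(r−g) = 2.9848/(0.166−0.048) = 25.2953
P₀ = 2.4163/(1+0.166)^1 + 2.8481/(1+0.166)^2 + 25.2953/(1+0.166)^2 = 22.7728

$22.77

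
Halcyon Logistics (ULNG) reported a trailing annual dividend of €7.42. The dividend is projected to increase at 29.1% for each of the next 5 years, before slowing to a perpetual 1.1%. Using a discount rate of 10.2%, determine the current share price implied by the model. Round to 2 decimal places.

Two-stage DDM. Project D₁…D_5 at 0.291, terminal growth 0.011, discount at r = 0.102.
D_1 = 9.5792
D_2 = 12.3668
D_3 = 15.9655
D_4 = 20.6115
D_5 = 26.6094
Terminal value at t=5: TV = D_6/(r−g) = 26.9021/(0.102−0.011) = 295.6275
P₀ = 9.5792/(1+0.102)^1 + 12.3668/(1+0.102)^2 + 15.9655/(1+0.102)^3 + 20.6115/(1+0.102)^4 + 26.6094/(1+0.102)^5 + 295.6275/(1+0.102)^5 = 243.0566

€243.06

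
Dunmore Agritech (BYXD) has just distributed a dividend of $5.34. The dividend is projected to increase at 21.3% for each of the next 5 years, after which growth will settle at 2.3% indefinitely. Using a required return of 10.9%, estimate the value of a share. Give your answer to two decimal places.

Two-stage DDM. Project D₁…D_5 at 0.213, terminal growth 0.023, discount at r = 0.109.
D_1 = 6.4774
D_2 = 7.8571
D_3 = 9.5307
D_4 = 11.5607
D_5 = 14.0231
Terminal value at t=5: TV = D_6/(r−g) = 14.3457/(0.109−0.023) = 166.8101
P₀ = 6.4774/(1+0.109)^1 + 7.8571/(1+0.109)^2 + 9.5307/(1+0.109)^3 + 11.5607/(1+0.109)^4 + 14.0231/(1+0.109)^5 + 166.8101/(1+0.109)^5 = 134.6603

$134.66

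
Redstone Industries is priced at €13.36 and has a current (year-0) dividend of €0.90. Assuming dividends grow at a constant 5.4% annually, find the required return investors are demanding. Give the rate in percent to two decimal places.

Rearranging the constant-growth DDM: r = D₁/P₀ + g.
D₁ = 0.90 × (1 + 0.054) = 0.9486.
r = 0.9486 / 13.36 + 0.054 = 0.07100 + 0.054 = 0.12500

12.50%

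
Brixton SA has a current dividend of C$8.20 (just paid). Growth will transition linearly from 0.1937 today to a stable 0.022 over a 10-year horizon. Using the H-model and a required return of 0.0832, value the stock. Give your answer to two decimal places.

C$251.96

H-model: P₀ = D₀[(1+g_L) + H(g_S−g_L)]/(r−g_L), with H = 10/2 = 5.
P₀ = 8.20 × [(1+0.022) + 5×(0.1937−0.022)] / (0.0832−0.022)
   = 8.20 × 1.8805 / 0.0612 = 251.9624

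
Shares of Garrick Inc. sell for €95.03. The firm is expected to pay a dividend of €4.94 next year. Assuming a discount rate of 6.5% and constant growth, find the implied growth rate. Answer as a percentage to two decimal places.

From P₀ = D₁/(r − g), the implied growth is g = r − D₁/P₀.
g = 0.065 − 4.94/95.03 = 0.065 − 0.05198 = 0.01302

1.30%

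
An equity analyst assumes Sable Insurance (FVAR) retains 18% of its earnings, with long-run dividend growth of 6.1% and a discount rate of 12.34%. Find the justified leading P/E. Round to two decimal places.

13.14

Payout ratio b = 1 − 0.18 = 0.82.
Justified leading P/E = b/(r−g) = 0.82/(0.1234−0.061) = 13.1410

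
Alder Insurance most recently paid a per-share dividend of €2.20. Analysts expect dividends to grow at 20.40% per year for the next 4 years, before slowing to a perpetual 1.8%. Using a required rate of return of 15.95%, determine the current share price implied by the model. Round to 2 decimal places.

Two-stage DDM. Project D₁…D_4 at 0.204, terminal growth 0.018, discount at r = 0.1595.
D_1 = 2.6488
D_2 = 3.1892
D_3 = 3.8397
D_4 = 4.6231
Terminal value at t=4: TV = D_5/(r−g) = 4.7063/(0.1595−0.018) = 33.2598
P₀ = 2.6488/(1+0.1595)^1 + 3.1892/(1+0.1595)^2 + 3.8397/(1+0.1595)^3 + 4.6231/(1+0.1595)^4 + 33.2598/(1+0.1595)^4 = 28.0782

€28.08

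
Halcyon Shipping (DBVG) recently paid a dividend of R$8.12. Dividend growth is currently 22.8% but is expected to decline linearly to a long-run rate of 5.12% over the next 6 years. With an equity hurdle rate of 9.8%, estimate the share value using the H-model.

H-model: P₀ = D₀[(1+g_L) + H(g_S−g_L)]/(r−g_L), with H = 6/2 = 3.
P₀ = 8.12 × [(1+0.0512) + 3×(0.228−0.0512)] / (0.098−0.0512)
   = 8.12 × 1.5816 / 0.0468 = 274.4144

R$274.41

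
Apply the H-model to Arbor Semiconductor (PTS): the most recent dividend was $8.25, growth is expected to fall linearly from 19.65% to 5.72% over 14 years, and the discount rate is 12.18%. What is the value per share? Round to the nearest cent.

$259.54

H-model: P₀ = D₀[(1+g_L) + H(g_S−g_L)]/(r−g_L), with H = 14/2 = 7.
P₀ = 8.25 × [(1+0.0572) + 7×(0.1965−0.0572)] / (0.1218−0.0572)
   = 8.25 × 2.0323 / 0.0646 = 259.5430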